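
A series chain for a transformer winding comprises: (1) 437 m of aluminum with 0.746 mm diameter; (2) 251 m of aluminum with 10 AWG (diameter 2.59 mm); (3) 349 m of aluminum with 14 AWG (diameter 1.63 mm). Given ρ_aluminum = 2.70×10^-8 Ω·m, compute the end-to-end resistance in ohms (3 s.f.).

Seg 1: A = π(d/2)² = π(3.7300e-04 m)² = 4.371e-07 m²
R_1 = (2.70×10^-8)(437)/(4.371e-07) = 26.99 Ω
Seg 2: A = π(2.59/2 mm)² = π(1.2950e-03 m)² = 5.269e-06 m²
R_2 = (2.70×10^-8)(251)/(5.269e-06) = 1.286 Ω
Seg 3: A = π(1.63/2 mm)² = π(8.1500e-04 m)² = 2.087e-06 m²
R_3 = (2.70×10^-8)(349)/(2.087e-06) = 4.516 Ω
R_total = R_1 + R_2 + R_3 = 32.8 Ω

32.8 Ω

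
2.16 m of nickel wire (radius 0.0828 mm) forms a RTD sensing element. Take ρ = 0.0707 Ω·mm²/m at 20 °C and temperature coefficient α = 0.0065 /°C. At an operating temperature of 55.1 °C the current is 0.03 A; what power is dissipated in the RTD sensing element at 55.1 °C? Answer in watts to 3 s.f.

ρ = 0.0707 Ω·mm²/m = 7.07×10^-8 Ω·m
A = πr² = π(8.2800e-05 m)² = 2.154e-08 m²
R₍20₎ = ρL/A = (7.07×10^-8)(2.16)/(2.154e-08) = 7.09 Ω
R₍55.1₎ = R₍20₎(1 + αΔT) = 7.09 × (1 + 0.0065×35.1) = 8.708 Ω
P = I²R = (0.03)² × 8.708 = 0.00784 W

0.00784 W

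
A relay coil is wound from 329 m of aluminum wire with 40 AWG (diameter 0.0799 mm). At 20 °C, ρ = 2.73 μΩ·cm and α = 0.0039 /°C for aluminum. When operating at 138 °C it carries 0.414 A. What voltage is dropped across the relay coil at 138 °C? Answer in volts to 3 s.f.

1080 V

ρ = 2.73 μΩ·cm = 2.73×10^-8 Ω·m
A = π(0.0799/2 mm)² = π(3.9950e-05 m)² = 5.014e-09 m²
R₍20₎ = ρL/A = (2.73×10^-8)(329)/(5.014e-09) = 1791 Ω
R₍138₎ = R₍20₎(1 + αΔT) = 1791 × (1 + 0.0039×118) = 2616 Ω
V = IR = 0.414 × 2616 = 1080 V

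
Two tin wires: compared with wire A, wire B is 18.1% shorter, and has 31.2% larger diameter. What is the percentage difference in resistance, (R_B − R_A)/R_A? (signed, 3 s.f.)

-52.4%

R ∝ L/d², so R_B/R_A = (1 − 18.1/100) × (1 + 31.2/100)⁻²
= 0.819 × 0.5809 = 0.4758
(R_B − R_A)/R_A = 0.4758 − 1 = -52.4%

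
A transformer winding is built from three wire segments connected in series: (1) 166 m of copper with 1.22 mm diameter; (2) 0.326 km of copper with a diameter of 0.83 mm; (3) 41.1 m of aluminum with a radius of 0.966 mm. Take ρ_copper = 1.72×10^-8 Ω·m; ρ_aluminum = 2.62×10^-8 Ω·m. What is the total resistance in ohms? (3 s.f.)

13.2 Ω

Seg 1: A = π(d/2)² = π(6.1000e-04 m)² = 1.169e-06 m²
R_1 = (1.72×10^-8)(166)/(1.169e-06) = 2.442 Ω
Seg 2: A = π(d/2)² = π(4.1500e-04 m)² = 5.411e-07 m²
R_2 = (1.72×10^-8)(326)/(5.411e-07) = 10.36 Ω
Seg 3: A = πr² = π(9.6600e-04 m)² = 2.932e-06 m²
R_3 = (2.62×10^-8)(41.1)/(2.932e-06) = 0.3673 Ω
R_total = R_1 + R_2 + R_3 = 13.2 Ω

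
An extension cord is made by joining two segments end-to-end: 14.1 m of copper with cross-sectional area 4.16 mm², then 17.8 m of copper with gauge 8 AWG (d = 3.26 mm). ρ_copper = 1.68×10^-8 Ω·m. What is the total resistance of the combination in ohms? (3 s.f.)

0.0928 Ω

Segment 1: A = 4.16 mm² = 4.160e-06 m²
R₁ = ρL/A = (1.68×10^-8)(14.1)/(4.160e-06) = 0.05694 Ω
Segment 2: A = π(3.26/2 mm)² = π(1.6300e-03 m)² = 8.347e-06 m²
R₂ = (1.68×10^-8)(17.8)/(8.347e-06) = 0.03583 Ω
R = R₁ + R₂ = 0.0928 Ω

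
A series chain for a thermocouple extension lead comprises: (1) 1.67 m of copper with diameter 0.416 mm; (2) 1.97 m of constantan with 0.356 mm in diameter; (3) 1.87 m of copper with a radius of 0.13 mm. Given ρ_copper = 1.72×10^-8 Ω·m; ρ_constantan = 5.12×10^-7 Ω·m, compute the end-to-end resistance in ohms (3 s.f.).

11.0 Ω

Seg 1: A = π(d/2)² = π(2.0800e-04 m)² = 1.359e-07 m²
R_1 = (1.72×10^-8)(1.67)/(1.359e-07) = 0.2113 Ω
Seg 2: A = π(d/2)² = π(1.7800e-04 m)² = 9.954e-08 m²
R_2 = (5.12×10^-7)(1.97)/(9.954e-08) = 10.13 Ω
Seg 3: A = πr² = π(1.3000e-04 m)² = 5.309e-08 m²
R_3 = (1.72×10^-8)(1.87)/(5.309e-08) = 0.6058 Ω
R_total = R_1 + R_2 + R_3 = 11.0 Ω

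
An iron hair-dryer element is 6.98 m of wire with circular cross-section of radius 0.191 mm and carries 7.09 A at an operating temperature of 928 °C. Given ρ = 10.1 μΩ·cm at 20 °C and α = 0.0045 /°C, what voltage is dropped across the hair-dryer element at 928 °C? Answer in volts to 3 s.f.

222 V

ρ = 10.1 μΩ·cm = 1.01×10^-7 Ω·m
A = πr² = π(1.9100e-04 m)² = 1.146e-07 m²
R₍20₎ = ρL/A = (1.01×10^-7)(6.98)/(1.146e-07) = 6.151 Ω
R₍928₎ = R₍20₎(1 + αΔT) = 6.151 × (1 + 0.0045×908) = 31.29 Ω
V = IR = 7.09 × 31.29 = 222 V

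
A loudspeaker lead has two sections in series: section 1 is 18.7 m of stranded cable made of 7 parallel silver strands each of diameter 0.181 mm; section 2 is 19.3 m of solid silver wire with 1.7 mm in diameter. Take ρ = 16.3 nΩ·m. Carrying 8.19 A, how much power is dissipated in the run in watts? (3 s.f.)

123 W

ρ = 16.3 nΩ·m = 1.63×10^-8 Ω·m
Section 1: A_strand = π(9.0500e-05)² = 2.573e-08 m²; R₁ = ρL/(N·A_s) = (1.63×10^-8)(18.7)/(7×2.573e-08) = 1.692 Ω
Section 2: A = π(d/2)² = π(8.5000e-04 m)² = 2.270e-06 m²
R₂ = (1.63×10^-8)(19.3)/(2.270e-06) = 0.1386 Ω
R = R₁ + R₂ = 1.831 Ω
P = I²R = (8.19)² × 1.831 = 123 W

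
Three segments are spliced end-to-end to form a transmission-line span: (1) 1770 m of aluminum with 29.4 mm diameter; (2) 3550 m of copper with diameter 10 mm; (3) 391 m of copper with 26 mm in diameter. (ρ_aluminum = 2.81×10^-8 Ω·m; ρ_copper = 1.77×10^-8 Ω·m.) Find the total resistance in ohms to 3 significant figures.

0.886 Ω

Seg 1: A = π(d/2)² = π(1.4700e-02 m)² = 6.789e-04 m²
R_1 = (2.81×10^-8)(1770)/(6.789e-04) = 0.07326 Ω
Seg 2: A = π(d/2)² = π(5.0000e-03 m)² = 7.854e-05 m²
R_2 = (1.77×10^-8)(3550)/(7.854e-05) = 0.8 Ω
Seg 3: A = π(d/2)² = π(1.3000e-02 m)² = 5.309e-04 m²
R_3 = (1.77×10^-8)(391)/(5.309e-04) = 0.01304 Ω
R_total = R_1 + R_2 + R_3 = 0.886 Ω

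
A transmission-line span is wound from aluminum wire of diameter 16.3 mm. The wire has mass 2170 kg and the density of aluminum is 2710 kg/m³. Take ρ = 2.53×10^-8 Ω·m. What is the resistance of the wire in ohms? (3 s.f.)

A = π(d/2)² = π(8.1500e-03 m)² = 2.0867e-04 m²
L = m/(density·A) = 2170/(2710×2.0867e-04) = 3837 m
R = ρL/A = (2.53×10^-8)(3837)/(2.0867e-04) = 0.465 Ω

0.465 Ω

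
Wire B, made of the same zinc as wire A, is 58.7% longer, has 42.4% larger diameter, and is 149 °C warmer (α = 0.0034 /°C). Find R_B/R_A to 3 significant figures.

R ∝ ρL/d² with ρ ∝ (1+αΔT), so R_B/R_A = (1 + 58.7/100) × (1 + 42.4/100)⁻² × (1 + 0.0034×149)
= 1.587 × 0.4931 × 1.507 = 1.18

1.18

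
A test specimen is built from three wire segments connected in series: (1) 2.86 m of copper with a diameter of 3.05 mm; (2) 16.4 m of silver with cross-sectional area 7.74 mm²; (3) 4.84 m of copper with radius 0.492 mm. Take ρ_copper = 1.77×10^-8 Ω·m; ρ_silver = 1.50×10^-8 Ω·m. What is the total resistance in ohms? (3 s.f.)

0.151 Ω

Seg 1: A = π(d/2)² = π(1.5250e-03 m)² = 7.306e-06 m²
R_1 = (1.77×10^-8)(2.86)/(7.306e-06) = 0.006929 Ω
Seg 2: A = 7.74 mm² = 7.740e-06 m²
R_2 = (1.50×10^-8)(16.4)/(7.740e-06) = 0.03178 Ω
Seg 3: A = πr² = π(4.9200e-04 m)² = 7.605e-07 m²
R_3 = (1.77×10^-8)(4.84)/(7.605e-07) = 0.1127 Ω
R_total = R_1 + R_2 + R_3 = 0.151 Ω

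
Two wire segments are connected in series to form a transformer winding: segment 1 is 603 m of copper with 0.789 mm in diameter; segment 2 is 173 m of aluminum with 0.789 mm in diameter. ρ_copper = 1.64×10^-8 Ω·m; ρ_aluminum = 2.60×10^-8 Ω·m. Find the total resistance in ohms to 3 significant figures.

Segment 1: A = π(d/2)² = π(3.9450e-04 m)² = 4.889e-07 m²
R₁ = ρL/A = (1.64×10^-8)(603)/(4.889e-07) = 20.23 Ω
R₂ = (2.60×10^-8)(173)/(4.889e-07) = 9.2 Ω
R = R₁ + R₂ = 29.4 Ω

29.4 Ω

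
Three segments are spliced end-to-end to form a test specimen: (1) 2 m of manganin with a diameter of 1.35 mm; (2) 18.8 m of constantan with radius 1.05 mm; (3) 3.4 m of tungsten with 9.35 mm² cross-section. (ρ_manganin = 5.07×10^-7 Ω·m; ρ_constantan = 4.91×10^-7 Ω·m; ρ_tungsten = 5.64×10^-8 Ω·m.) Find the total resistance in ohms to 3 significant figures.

Seg 1: A = π(d/2)² = π(6.7500e-04 m)² = 1.431e-06 m²
R_1 = (5.07×10^-7)(2)/(1.431e-06) = 0.7084 Ω
Seg 2: A = πr² = π(1.0500e-03 m)² = 3.464e-06 m²
R_2 = (4.91×10^-7)(18.8)/(3.464e-06) = 2.665 Ω
Seg 3: A = 9.35 mm² = 9.350e-06 m²
R_3 = (5.64×10^-8)(3.4)/(9.350e-06) = 0.02051 Ω
R_total = R_1 + R_2 + R_3 = 3.39 Ω

3.39 Ω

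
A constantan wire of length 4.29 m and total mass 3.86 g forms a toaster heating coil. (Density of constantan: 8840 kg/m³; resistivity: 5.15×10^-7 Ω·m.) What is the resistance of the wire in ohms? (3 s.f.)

21.7 Ω

A = m/(density·L) = 0.00386/(8840×4.29) = 1.0178e-07 m²
R = ρL/A = (5.15×10^-7)(4.29)/(1.0178e-07) = 21.7 Ω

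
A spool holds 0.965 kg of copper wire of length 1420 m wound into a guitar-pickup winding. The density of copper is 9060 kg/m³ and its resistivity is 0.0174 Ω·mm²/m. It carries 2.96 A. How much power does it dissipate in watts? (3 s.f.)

ρ = 0.0174 Ω·mm²/m = 1.74×10^-8 Ω·m
A = m/(density·L) = 0.965/(9060×1420) = 7.5009e-08 m²
R = ρL/A = (1.74×10^-8)(1420)/(7.5009e-08) = 329.4 Ω
P = I²R = (2.96)² × 329.4 = 2890 W

2890 W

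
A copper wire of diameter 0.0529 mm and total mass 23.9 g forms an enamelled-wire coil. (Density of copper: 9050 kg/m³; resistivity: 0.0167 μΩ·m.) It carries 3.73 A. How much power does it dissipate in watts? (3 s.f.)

1.27×10^5 W

ρ = 0.0167 μΩ·m = 1.67×10^-8 Ω·m
A = π(d/2)² = π(2.6450e-05 m)² = 2.1979e-09 m²
L = m/(density·A) = 0.0239/(9050×2.1979e-09) = 1202 m
R = ρL/A = (1.67×10^-8)(1202)/(2.1979e-09) = 9130 Ω
P = I²R = (3.73)² × 9130 = 1.27×10^5 W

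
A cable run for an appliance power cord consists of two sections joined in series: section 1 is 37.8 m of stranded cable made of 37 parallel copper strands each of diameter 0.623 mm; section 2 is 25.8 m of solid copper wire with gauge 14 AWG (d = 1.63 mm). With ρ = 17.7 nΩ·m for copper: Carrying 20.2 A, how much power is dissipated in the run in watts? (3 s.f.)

114 W

ρ = 17.7 nΩ·m = 1.77×10^-8 Ω·m
Section 1: A_strand = π(3.1150e-04)² = 3.048e-07 m²; R₁ = ρL/(N·A_s) = (1.77×10^-8)(37.8)/(37×3.048e-07) = 0.05932 Ω
Section 2: A = π(1.63/2 mm)² = π(8.1500e-04 m)² = 2.087e-06 m²
R₂ = (1.77×10^-8)(25.8)/(2.087e-06) = 0.2188 Ω
R = R₁ + R₂ = 0.2782 Ω
P = I²R = (20.2)² × 0.2782 = 114 W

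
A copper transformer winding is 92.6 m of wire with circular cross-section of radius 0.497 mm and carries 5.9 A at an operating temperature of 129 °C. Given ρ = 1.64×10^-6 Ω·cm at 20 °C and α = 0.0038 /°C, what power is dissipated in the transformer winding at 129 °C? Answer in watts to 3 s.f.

ρ = 1.64×10^-6 Ω·cm = 1.64×10^-8 Ω·m
A = πr² = π(4.9700e-04 m)² = 7.760e-07 m²
R₍20₎ = ρL/A = (1.64×10^-8)(92.6)/(7.760e-07) = 1.957 Ω
R₍129₎ = R₍20₎(1 + αΔT) = 1.957 × (1 + 0.0038×109) = 2.768 Ω
P = I²R = (5.9)² × 2.768 = 96.3 W

96.3 W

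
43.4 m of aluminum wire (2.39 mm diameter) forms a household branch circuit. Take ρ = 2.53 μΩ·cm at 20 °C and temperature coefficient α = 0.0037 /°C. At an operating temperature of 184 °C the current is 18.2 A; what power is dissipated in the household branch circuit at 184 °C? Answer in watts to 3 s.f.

ρ = 2.53 μΩ·cm = 2.53×10^-8 Ω·m
A = π(d/2)² = π(1.1950e-03 m)² = 4.486e-06 m²
R₍20₎ = ρL/A = (2.53×10^-8)(43.4)/(4.486e-06) = 0.2448 Ω
R₍184₎ = R₍20₎(1 + αΔT) = 0.2448 × (1 + 0.0037×164) = 0.3933 Ω
P = I²R = (18.2)² × 0.3933 = 130 W

130 W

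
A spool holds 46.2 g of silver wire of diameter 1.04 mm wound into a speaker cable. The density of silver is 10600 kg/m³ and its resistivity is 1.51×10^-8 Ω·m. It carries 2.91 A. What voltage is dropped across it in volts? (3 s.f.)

A = π(d/2)² = π(5.2000e-04 m)² = 8.4949e-07 m²
L = m/(density·A) = 0.0462/(10600×8.4949e-07) = 5.131 m
R = ρL/A = (1.51×10^-8)(5.131)/(8.4949e-07) = 0.0912 Ω
V = IR = 2.91 × 0.0912 = 0.265 V

0.265 V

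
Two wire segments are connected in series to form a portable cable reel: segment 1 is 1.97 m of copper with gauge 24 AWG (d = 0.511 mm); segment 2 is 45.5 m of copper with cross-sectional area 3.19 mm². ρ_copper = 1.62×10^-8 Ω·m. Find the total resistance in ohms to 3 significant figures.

0.387 Ω

Segment 1: A = π(0.511/2 mm)² = π(2.5550e-04 m)² = 2.051e-07 m²
R₁ = ρL/A = (1.62×10^-8)(1.97)/(2.051e-07) = 0.1556 Ω
Segment 2: A = 3.19 mm² = 3.190e-06 m²
R₂ = (1.62×10^-8)(45.5)/(3.190e-06) = 0.2311 Ω
R = R₁ + R₂ = 0.387 Ω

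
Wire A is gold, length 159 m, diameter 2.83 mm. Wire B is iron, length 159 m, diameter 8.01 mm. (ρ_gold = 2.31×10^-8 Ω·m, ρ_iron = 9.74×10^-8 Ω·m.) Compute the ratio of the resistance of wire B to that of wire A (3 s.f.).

R ∝ ρL/d², so R_B/R_A = (ρ_B/ρ_A) × (d_A/d_B)²
= (9.74×10^-8/2.31×10^-8) × (2.83/8.01)² = 0.526

0.526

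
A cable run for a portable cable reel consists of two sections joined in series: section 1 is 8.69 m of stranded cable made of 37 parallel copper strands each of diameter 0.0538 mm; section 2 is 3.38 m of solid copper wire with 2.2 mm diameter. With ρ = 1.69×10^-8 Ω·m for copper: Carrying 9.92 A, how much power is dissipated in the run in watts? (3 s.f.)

173 W

Section 1: A_strand = π(2.6900e-05)² = 2.273e-09 m²; R₁ = ρL/(N·A_s) = (1.69×10^-8)(8.69)/(37×2.273e-09) = 1.746 Ω
Section 2: A = π(d/2)² = π(1.1000e-03 m)² = 3.801e-06 m²
R₂ = (1.69×10^-8)(3.38)/(3.801e-06) = 0.01503 Ω
R = R₁ + R₂ = 1.761 Ω
P = I²R = (9.92)² × 1.761 = 173 W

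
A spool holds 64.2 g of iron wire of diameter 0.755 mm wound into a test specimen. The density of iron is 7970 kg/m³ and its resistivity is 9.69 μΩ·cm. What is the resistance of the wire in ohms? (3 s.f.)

3.89 Ω

ρ = 9.69 μΩ·cm = 9.69×10^-8 Ω·m
A = π(d/2)² = π(3.7750e-04 m)² = 4.4770e-07 m²
L = m/(density·A) = 0.0642/(7970×4.4770e-07) = 17.99 m
R = ρL/A = (9.69×10^-8)(17.99)/(4.4770e-07) = 3.89 Ω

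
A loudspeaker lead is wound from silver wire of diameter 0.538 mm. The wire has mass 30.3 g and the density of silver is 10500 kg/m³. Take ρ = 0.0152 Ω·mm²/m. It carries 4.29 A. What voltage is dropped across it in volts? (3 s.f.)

ρ = 0.0152 Ω·mm²/m = 1.52×10^-8 Ω·m
A = π(d/2)² = π(2.6900e-04 m)² = 2.2733e-07 m²
L = m/(density·A) = 0.0303/(10500×2.2733e-07) = 12.69 m
R = ρL/A = (1.52×10^-8)(12.69)/(2.2733e-07) = 0.8488 Ω
V = IR = 4.29 × 0.8488 = 3.64 V

3.64 V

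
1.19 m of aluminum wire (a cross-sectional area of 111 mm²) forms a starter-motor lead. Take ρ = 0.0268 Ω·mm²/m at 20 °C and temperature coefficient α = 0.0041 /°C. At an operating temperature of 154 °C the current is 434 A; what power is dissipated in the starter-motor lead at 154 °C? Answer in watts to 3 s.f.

83.8 W

ρ = 0.0268 Ω·mm²/m = 2.68×10^-8 Ω·m
A = 111 mm² = 1.110e-04 m²
R₍20₎ = ρL/A = (2.68×10^-8)(1.19)/(1.110e-04) = 2.873×10^-4 Ω
R₍154₎ = R₍20₎(1 + αΔT) = 2.873×10^-4 × (1 + 0.0041×134) = 4.452×10^-4 Ω
P = I²R = (434)² × 4.452×10^-4 = 83.8 W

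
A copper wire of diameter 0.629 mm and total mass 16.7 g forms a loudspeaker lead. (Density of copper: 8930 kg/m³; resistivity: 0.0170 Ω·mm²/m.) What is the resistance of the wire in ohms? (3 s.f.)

ρ = 0.0170 Ω·mm²/m = 1.70×10^-8 Ω·m
A = π(d/2)² = π(3.1450e-04 m)² = 3.1074e-07 m²
L = m/(density·A) = 0.0167/(8930×3.1074e-07) = 6.018 m
R = ρL/A = (1.70×10^-8)(6.018)/(3.1074e-07) = 0.329 Ω

0.329 Ω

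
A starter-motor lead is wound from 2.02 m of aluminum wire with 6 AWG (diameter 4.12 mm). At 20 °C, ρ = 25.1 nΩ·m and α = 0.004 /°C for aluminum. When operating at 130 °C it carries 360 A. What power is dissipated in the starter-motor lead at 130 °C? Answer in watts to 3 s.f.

710 W

ρ = 25.1 nΩ·m = 2.51×10^-8 Ω·m
A = π(4.12/2 mm)² = π(2.0600e-03 m)² = 1.333e-05 m²
R₍20₎ = ρL/A = (2.51×10^-8)(2.02)/(1.333e-05) = 0.003803 Ω
R₍130₎ = R₍20₎(1 + αΔT) = 0.003803 × (1 + 0.004×110) = 0.005477 Ω
P = I²R = (360)² × 0.005477 = 710 W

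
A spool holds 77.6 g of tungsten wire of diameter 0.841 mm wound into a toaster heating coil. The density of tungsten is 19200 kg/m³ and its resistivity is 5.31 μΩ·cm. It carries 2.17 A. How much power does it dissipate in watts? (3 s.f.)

ρ = 5.31 μΩ·cm = 5.31×10^-8 Ω·m
A = π(d/2)² = π(4.2050e-04 m)² = 5.5550e-07 m²
L = m/(density·A) = 0.0776/(19200×5.5550e-07) = 7.276 m
R = ρL/A = (5.31×10^-8)(7.276)/(5.5550e-07) = 0.6955 Ω
P = I²R = (2.17)² × 0.6955 = 3.27 W

3.27 W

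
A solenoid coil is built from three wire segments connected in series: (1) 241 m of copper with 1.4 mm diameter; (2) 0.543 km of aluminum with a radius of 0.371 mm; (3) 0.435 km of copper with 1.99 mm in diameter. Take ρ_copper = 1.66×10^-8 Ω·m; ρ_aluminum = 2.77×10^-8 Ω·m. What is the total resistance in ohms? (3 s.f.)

39.7 Ω

Seg 1: A = π(d/2)² = π(7.0000e-04 m)² = 1.539e-06 m²
R_1 = (1.66×10^-8)(241)/(1.539e-06) = 2.599 Ω
Seg 2: A = πr² = π(3.7100e-04 m)² = 4.324e-07 m²
R_2 = (2.77×10^-8)(543)/(4.324e-07) = 34.78 Ω
Seg 3: A = π(d/2)² = π(9.9500e-04 m)² = 3.110e-06 m²
R_3 = (1.66×10^-8)(435)/(3.110e-06) = 2.322 Ω
R_total = R_1 + R_2 + R_3 = 39.7 Ω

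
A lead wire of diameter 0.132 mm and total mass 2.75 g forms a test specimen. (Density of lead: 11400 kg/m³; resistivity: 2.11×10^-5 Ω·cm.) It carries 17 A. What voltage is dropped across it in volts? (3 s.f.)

ρ = 2.11×10^-5 Ω·cm = 2.11×10^-7 Ω·m
A = π(d/2)² = π(6.6000e-05 m)² = 1.3685e-08 m²
L = m/(density·A) = 0.00275/(11400×1.3685e-08) = 17.63 m
R = ρL/A = (2.11×10^-7)(17.63)/(1.3685e-08) = 271.8 Ω
V = IR = 17 × 271.8 = 4620 V

4620 V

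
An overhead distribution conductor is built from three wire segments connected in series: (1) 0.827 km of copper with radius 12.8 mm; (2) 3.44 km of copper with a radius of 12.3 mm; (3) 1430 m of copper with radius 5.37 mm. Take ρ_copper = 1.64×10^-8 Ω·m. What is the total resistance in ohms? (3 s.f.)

Seg 1: A = πr² = π(1.2800e-02 m)² = 5.147e-04 m²
R_1 = (1.64×10^-8)(827)/(5.147e-04) = 0.02635 Ω
Seg 2: A = πr² = π(1.2300e-02 m)² = 4.753e-04 m²
R_2 = (1.64×10^-8)(3440)/(4.753e-04) = 0.1187 Ω
Seg 3: A = πr² = π(5.3700e-03 m)² = 9.059e-05 m²
R_3 = (1.64×10^-8)(1430)/(9.059e-05) = 0.2589 Ω
R_total = R_1 + R_2 + R_3 = 0.404 Ω

0.404 Ω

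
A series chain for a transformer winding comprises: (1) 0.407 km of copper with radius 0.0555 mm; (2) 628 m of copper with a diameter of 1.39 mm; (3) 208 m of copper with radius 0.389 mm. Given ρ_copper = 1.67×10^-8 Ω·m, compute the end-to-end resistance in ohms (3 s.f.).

Seg 1: A = πr² = π(5.5500e-05 m)² = 9.677e-09 m²
R_1 = (1.67×10^-8)(407)/(9.677e-09) = 702.4 Ω
Seg 2: A = π(d/2)² = π(6.9500e-04 m)² = 1.517e-06 m²
R_2 = (1.67×10^-8)(628)/(1.517e-06) = 6.911 Ω
Seg 3: A = πr² = π(3.8900e-04 m)² = 4.754e-07 m²
R_3 = (1.67×10^-8)(208)/(4.754e-07) = 7.307 Ω
R_total = R_1 + R_2 + R_3 = 717 Ω

717 Ω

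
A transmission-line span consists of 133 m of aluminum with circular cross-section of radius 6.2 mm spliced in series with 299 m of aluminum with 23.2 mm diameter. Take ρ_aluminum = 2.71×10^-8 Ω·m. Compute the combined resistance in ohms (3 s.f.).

Segment 1: A = πr² = π(6.2000e-03 m)² = 1.208e-04 m²
R₁ = ρL/A = (2.71×10^-8)(133)/(1.208e-04) = 0.02985 Ω
Segment 2: A = π(d/2)² = π(1.1600e-02 m)² = 4.227e-04 m²
R₂ = (2.71×10^-8)(299)/(4.227e-04) = 0.01917 Ω
R = R₁ + R₂ = 0.0490 Ω

0.0490 Ω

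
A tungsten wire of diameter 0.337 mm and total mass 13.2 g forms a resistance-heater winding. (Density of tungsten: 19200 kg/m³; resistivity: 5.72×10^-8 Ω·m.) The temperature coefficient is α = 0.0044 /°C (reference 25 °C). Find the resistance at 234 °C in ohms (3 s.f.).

A = π(d/2)² = π(1.6850e-04 m)² = 8.9197e-08 m²
L = m/(density·A) = 0.0132/(19200×8.9197e-08) = 7.708 m
R = ρL/A = (5.72×10^-8)(7.708)/(8.9197e-08) = 4.943 Ω
R(234 °C) = 4.943 × (1 + 0.0044×209) = 9.49 Ω

9.49 Ω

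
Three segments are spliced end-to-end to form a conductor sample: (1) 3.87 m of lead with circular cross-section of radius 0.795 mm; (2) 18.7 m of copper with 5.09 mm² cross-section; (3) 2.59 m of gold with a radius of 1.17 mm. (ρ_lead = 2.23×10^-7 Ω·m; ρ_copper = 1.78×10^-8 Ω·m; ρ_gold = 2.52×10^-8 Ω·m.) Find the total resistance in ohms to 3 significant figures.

0.515 Ω

Seg 1: A = πr² = π(7.9500e-04 m)² = 1.986e-06 m²
R_1 = (2.23×10^-7)(3.87)/(1.986e-06) = 0.4346 Ω
Seg 2: A = 5.09 mm² = 5.090e-06 m²
R_2 = (1.78×10^-8)(18.7)/(5.090e-06) = 0.06539 Ω
Seg 3: A = πr² = π(1.1700e-03 m)² = 4.301e-06 m²
R_3 = (2.52×10^-8)(2.59)/(4.301e-06) = 0.01518 Ω
R_total = R_1 + R_2 + R_3 = 0.515 Ω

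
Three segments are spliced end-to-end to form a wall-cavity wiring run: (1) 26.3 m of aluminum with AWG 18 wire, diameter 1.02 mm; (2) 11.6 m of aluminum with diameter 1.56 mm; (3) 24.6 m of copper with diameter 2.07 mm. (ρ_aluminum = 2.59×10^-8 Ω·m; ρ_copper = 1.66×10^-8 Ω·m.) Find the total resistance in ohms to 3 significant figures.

Seg 1: A = π(1.02/2 mm)² = π(5.1000e-04 m)² = 8.171e-07 m²
R_1 = (2.59×10^-8)(26.3)/(8.171e-07) = 0.8336 Ω
Seg 2: A = π(d/2)² = π(7.8000e-04 m)² = 1.911e-06 m²
R_2 = (2.59×10^-8)(11.6)/(1.911e-06) = 0.1572 Ω
Seg 3: A = π(d/2)² = π(1.0350e-03 m)² = 3.365e-06 m²
R_3 = (1.66×10^-8)(24.6)/(3.365e-06) = 0.1213 Ω
R_total = R_1 + R_2 + R_3 = 1.11 Ω

1.11 Ω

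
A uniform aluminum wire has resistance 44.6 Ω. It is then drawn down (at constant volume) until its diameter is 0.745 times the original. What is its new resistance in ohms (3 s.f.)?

Volume constant ⇒ L' = L/r² with r = 0.745. R' = ρL'/A' = ρ(L/r²)/(πr²d₀²/4) = R/r⁴.
R' = 3.246 × 44.6 = 145 Ω

145 Ω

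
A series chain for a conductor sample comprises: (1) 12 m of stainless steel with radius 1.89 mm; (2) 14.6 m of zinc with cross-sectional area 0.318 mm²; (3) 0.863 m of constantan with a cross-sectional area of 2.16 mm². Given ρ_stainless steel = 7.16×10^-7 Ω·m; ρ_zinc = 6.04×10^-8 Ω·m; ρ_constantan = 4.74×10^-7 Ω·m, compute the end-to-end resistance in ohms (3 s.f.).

Seg 1: A = πr² = π(1.8900e-03 m)² = 1.122e-05 m²
R_1 = (7.16×10^-7)(12)/(1.122e-05) = 0.7656 Ω
Seg 2: A = 0.318 mm² = 3.180e-07 m²
R_2 = (6.04×10^-8)(14.6)/(3.180e-07) = 2.773 Ω
Seg 3: A = 2.16 mm² = 2.160e-06 m²
R_3 = (4.74×10^-7)(0.863)/(2.160e-06) = 0.1894 Ω
R_total = R_1 + R_2 + R_3 = 3.73 Ω

3.73 Ω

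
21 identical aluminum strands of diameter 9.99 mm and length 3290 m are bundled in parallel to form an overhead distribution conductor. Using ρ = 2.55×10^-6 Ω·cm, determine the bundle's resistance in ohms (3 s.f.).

0.0510 Ω

ρ = 2.55×10^-6 Ω·cm = 2.55×10^-8 Ω·m
A_strand = π(4.9950e-03 m)² = 7.838e-05 m²
R_strand = ρL/A = (2.55×10^-8)(3290)/(7.838e-05) = 1.07 Ω
R_total = R_strand/N = 1.07/21 = 0.0510 Ω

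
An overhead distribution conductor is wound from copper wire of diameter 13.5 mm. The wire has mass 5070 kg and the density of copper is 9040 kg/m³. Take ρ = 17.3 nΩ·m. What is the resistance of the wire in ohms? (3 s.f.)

0.474 Ω

ρ = 17.3 nΩ·m = 1.73×10^-8 Ω·m
A = π(d/2)² = π(6.7500e-03 m)² = 1.4314e-04 m²
L = m/(density·A) = 5070/(9040×1.4314e-04) = 3918 m
R = ρL/A = (1.73×10^-8)(3918)/(1.4314e-04) = 0.474 Ω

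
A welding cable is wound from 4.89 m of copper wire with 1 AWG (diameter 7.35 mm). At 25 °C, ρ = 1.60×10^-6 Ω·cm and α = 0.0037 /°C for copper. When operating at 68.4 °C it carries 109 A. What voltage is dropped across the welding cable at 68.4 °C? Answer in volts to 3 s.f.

0.233 V

ρ = 1.60×10^-6 Ω·cm = 1.60×10^-8 Ω·m
A = π(7.35/2 mm)² = π(3.6750e-03 m)² = 4.243e-05 m²
R₍25₎ = ρL/A = (1.60×10^-8)(4.89)/(4.243e-05) = 0.001844 Ω
R₍68.4₎ = R₍25₎(1 + αΔT) = 0.001844 × (1 + 0.0037×43.4) = 0.00214 Ω
V = IR = 109 × 0.00214 = 0.233 V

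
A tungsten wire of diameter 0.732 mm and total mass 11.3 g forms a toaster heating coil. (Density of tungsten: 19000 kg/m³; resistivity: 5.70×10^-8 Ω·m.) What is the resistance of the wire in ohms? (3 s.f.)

0.191 Ω

A = π(d/2)² = π(3.6600e-04 m)² = 4.2084e-07 m²
L = m/(density·A) = 0.0113/(19000×4.2084e-07) = 1.413 m
R = ρL/A = (5.70×10^-8)(1.413)/(4.2084e-07) = 0.191 Ω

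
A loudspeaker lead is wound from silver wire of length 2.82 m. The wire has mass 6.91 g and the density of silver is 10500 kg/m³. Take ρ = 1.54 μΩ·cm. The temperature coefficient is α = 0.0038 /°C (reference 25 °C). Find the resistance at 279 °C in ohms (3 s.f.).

ρ = 1.54 μΩ·cm = 1.54×10^-8 Ω·m
A = m/(density·L) = 0.00691/(10500×2.82) = 2.3337e-07 m²
R = ρL/A = (1.54×10^-8)(2.82)/(2.3337e-07) = 0.1861 Ω
R(279 °C) = 0.1861 × (1 + 0.0038×254) = 0.366 Ω

0.366 Ω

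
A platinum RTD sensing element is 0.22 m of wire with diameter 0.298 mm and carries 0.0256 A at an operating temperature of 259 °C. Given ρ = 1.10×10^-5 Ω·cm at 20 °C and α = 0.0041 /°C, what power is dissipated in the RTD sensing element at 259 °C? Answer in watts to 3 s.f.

4.50×10^-4 W

ρ = 1.10×10^-5 Ω·cm = 1.10×10^-7 Ω·m
A = π(d/2)² = π(1.4900e-04 m)² = 6.975e-08 m²
R₍20₎ = ρL/A = (1.10×10^-7)(0.22)/(6.975e-08) = 0.347 Ω
R₍259₎ = R₍20₎(1 + αΔT) = 0.347 × (1 + 0.0041×239) = 0.687 Ω
P = I²R = (0.0256)² × 0.687 = 4.50×10^-4 W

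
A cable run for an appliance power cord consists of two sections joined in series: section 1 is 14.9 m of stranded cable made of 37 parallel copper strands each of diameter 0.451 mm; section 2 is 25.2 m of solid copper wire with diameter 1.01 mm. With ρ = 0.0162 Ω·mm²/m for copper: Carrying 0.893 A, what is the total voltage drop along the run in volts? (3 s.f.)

ρ = 0.0162 Ω·mm²/m = 1.62×10^-8 Ω·m
Section 1: A_strand = π(2.2550e-04)² = 1.598e-07 m²; R₁ = ρL/(N·A_s) = (1.62×10^-8)(14.9)/(37×1.598e-07) = 0.04084 Ω
Section 2: A = π(d/2)² = π(5.0500e-04 m)² = 8.012e-07 m²
R₂ = (1.62×10^-8)(25.2)/(8.012e-07) = 0.5095 Ω
R = R₁ + R₂ = 0.5504 Ω
V = IR = 0.893 × 0.5504 = 0.491 V

0.491 V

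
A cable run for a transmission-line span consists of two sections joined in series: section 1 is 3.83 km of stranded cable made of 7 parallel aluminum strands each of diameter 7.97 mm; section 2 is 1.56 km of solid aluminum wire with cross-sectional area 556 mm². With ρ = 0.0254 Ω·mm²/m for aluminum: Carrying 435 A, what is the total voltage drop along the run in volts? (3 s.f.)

152 V

ρ = 0.0254 Ω·mm²/m = 2.54×10^-8 Ω·m
Section 1: A_strand = π(3.9850e-03)² = 4.989e-05 m²; R₁ = ρL/(N·A_s) = (2.54×10^-8)(3830)/(7×4.989e-05) = 0.2786 Ω
Section 2: A = 556 mm² = 5.560e-04 m²
R₂ = (2.54×10^-8)(1560)/(5.560e-04) = 0.07127 Ω
R = R₁ + R₂ = 0.3498 Ω
V = IR = 435 × 0.3498 = 152 V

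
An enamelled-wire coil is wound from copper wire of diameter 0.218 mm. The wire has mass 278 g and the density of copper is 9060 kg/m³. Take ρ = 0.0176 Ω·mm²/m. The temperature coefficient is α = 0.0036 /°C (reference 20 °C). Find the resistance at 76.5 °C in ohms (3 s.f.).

ρ = 0.0176 Ω·mm²/m = 1.76×10^-8 Ω·m
A = π(d/2)² = π(1.0900e-04 m)² = 3.7325e-08 m²
L = m/(density·A) = 0.278/(9060×3.7325e-08) = 822.1 m
R = ρL/A = (1.76×10^-8)(822.1)/(3.7325e-08) = 387.6 Ω
R(76.5 °C) = 387.6 × (1 + 0.0036×56.5) = 466 Ω

466 Ω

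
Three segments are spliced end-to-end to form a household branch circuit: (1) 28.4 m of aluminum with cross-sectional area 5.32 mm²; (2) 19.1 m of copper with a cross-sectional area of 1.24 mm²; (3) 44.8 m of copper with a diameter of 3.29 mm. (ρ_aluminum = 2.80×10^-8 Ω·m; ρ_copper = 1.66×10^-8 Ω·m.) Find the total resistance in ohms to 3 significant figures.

Seg 1: A = 5.32 mm² = 5.320e-06 m²
R_1 = (2.80×10^-8)(28.4)/(5.320e-06) = 0.1495 Ω
Seg 2: A = 1.24 mm² = 1.240e-06 m²
R_2 = (1.66×10^-8)(19.1)/(1.240e-06) = 0.2557 Ω
Seg 3: A = π(d/2)² = π(1.6450e-03 m)² = 8.501e-06 m²
R_3 = (1.66×10^-8)(44.8)/(8.501e-06) = 0.08748 Ω
R_total = R_1 + R_2 + R_3 = 0.493 Ω

0.493 Ω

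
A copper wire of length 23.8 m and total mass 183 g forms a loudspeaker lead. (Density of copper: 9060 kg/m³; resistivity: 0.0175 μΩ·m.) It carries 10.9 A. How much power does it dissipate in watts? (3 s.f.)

58.3 W

ρ = 0.0175 μΩ·m = 1.75×10^-8 Ω·m
A = m/(density·L) = 0.183/(9060×23.8) = 8.4868e-07 m²
R = ρL/A = (1.75×10^-8)(23.8)/(8.4868e-07) = 0.4908 Ω
P = I²R = (10.9)² × 0.4908 = 58.3 W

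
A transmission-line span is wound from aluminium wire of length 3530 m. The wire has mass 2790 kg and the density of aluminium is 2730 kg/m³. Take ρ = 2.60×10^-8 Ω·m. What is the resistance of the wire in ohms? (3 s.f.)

A = m/(density·L) = 2790/(2730×3530) = 2.8951e-04 m²
R = ρL/A = (2.60×10^-8)(3530)/(2.8951e-04) = 0.317 Ω

0.317 Ω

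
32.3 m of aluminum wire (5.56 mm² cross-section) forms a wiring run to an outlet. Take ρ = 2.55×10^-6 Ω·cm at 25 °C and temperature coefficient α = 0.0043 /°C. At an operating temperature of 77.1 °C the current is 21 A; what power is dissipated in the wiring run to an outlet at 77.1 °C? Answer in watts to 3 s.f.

80.0 W

ρ = 2.55×10^-6 Ω·cm = 2.55×10^-8 Ω·m
A = 5.56 mm² = 5.560e-06 m²
R₍25₎ = ρL/A = (2.55×10^-8)(32.3)/(5.560e-06) = 0.1481 Ω
R₍77.1₎ = R₍25₎(1 + αΔT) = 0.1481 × (1 + 0.0043×52.1) = 0.1813 Ω
P = I²R = (21)² × 0.1813 = 80.0 W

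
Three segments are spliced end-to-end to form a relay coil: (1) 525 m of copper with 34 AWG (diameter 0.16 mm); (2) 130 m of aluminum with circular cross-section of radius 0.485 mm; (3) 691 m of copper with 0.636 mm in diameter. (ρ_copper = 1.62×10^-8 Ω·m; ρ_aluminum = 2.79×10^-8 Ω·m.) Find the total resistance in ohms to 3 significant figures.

Seg 1: A = π(0.16/2 mm)² = π(8.0000e-05 m)² = 2.011e-08 m²
R_1 = (1.62×10^-8)(525)/(2.011e-08) = 423 Ω
Seg 2: A = πr² = π(4.8500e-04 m)² = 7.390e-07 m²
R_2 = (2.79×10^-8)(130)/(7.390e-07) = 4.908 Ω
Seg 3: A = π(d/2)² = π(3.1800e-04 m)² = 3.177e-07 m²
R_3 = (1.62×10^-8)(691)/(3.177e-07) = 35.24 Ω
R_total = R_1 + R_2 + R_3 = 463 Ω

463 Ω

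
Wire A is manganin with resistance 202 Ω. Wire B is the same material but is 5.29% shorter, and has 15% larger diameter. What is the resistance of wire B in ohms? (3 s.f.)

R ∝ L/d², so R_B/R_A = (1 − 5.29/100) × (1 + 15/100)⁻²
= 0.9471 × 0.7561 = 0.7161
R_B = 0.7161 × 202 = 145 Ω

145 Ω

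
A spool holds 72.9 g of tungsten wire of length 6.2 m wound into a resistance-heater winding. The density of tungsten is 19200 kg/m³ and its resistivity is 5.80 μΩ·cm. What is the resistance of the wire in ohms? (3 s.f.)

0.587 Ω

ρ = 5.80 μΩ·cm = 5.80×10^-8 Ω·m
A = m/(density·L) = 0.0729/(19200×6.2) = 6.1240e-07 m²
R = ρL/A = (5.80×10^-8)(6.2)/(6.1240e-07) = 0.587 Ω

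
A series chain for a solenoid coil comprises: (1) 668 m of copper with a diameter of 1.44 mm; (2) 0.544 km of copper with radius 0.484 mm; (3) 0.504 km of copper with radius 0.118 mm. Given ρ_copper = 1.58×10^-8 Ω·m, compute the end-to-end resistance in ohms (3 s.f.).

Seg 1: A = π(d/2)² = π(7.2000e-04 m)² = 1.629e-06 m²
R_1 = (1.58×10^-8)(668)/(1.629e-06) = 6.481 Ω
Seg 2: A = πr² = π(4.8400e-04 m)² = 7.359e-07 m²
R_2 = (1.58×10^-8)(544)/(7.359e-07) = 11.68 Ω
Seg 3: A = πr² = π(1.1800e-04 m)² = 4.374e-08 m²
R_3 = (1.58×10^-8)(504)/(4.374e-08) = 182 Ω
R_total = R_1 + R_2 + R_3 = 200 Ω

200 Ω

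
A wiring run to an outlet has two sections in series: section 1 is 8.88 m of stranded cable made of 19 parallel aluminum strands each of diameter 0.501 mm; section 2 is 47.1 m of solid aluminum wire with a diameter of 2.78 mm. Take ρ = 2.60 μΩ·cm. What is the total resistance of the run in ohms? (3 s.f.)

0.263 Ω

ρ = 2.60 μΩ·cm = 2.60×10^-8 Ω·m
Section 1: A_strand = π(2.5050e-04)² = 1.971e-07 m²; R₁ = ρL/(N·A_s) = (2.60×10^-8)(8.88)/(19×1.971e-07) = 0.06164 Ω
Section 2: A = π(d/2)² = π(1.3900e-03 m)² = 6.070e-06 m²
R₂ = (2.60×10^-8)(47.1)/(6.070e-06) = 0.2018 Ω
R = R₁ + R₂ = 0.263 Ω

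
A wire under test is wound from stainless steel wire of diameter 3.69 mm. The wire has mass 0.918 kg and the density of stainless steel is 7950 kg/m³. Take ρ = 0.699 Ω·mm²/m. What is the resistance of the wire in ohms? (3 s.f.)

0.706 Ω

ρ = 0.699 Ω·mm²/m = 6.99×10^-7 Ω·m
A = π(d/2)² = π(1.8450e-03 m)² = 1.0694e-05 m²
L = m/(density·A) = 0.918/(7950×1.0694e-05) = 10.8 m
R = ρL/A = (6.99×10^-7)(10.8)/(1.0694e-05) = 0.706 Ω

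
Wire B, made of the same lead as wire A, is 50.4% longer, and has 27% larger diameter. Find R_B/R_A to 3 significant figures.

R ∝ L/d², so R_B/R_A = (1 + 50.4/100) × (1 + 27/100)⁻²
= 1.504 × 0.62 = 0.932

0.932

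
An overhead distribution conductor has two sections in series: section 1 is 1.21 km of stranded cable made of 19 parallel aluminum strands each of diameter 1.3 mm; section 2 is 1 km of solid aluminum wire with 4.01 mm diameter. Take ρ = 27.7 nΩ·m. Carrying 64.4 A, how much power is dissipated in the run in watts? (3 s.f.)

14600 W

ρ = 27.7 nΩ·m = 2.77×10^-8 Ω·m
Section 1: A_strand = π(6.5000e-04)² = 1.327e-06 m²; R₁ = ρL/(N·A_s) = (2.77×10^-8)(1210)/(19×1.327e-06) = 1.329 Ω
Section 2: A = π(d/2)² = π(2.0050e-03 m)² = 1.263e-05 m²
R₂ = (2.77×10^-8)(1000)/(1.263e-05) = 2.193 Ω
R = R₁ + R₂ = 3.522 Ω
P = I²R = (64.4)² × 3.522 = 14600 W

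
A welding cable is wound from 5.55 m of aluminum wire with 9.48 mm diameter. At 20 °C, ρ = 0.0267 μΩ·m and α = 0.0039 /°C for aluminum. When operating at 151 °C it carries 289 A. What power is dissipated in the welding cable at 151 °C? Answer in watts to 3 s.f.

265 W

ρ = 0.0267 μΩ·m = 2.67×10^-8 Ω·m
A = π(d/2)² = π(4.7400e-03 m)² = 7.058e-05 m²
R₍20₎ = ρL/A = (2.67×10^-8)(5.55)/(7.058e-05) = 0.002099 Ω
R₍151₎ = R₍20₎(1 + αΔT) = 0.002099 × (1 + 0.0039×131) = 0.003172 Ω
P = I²R = (289)² × 0.003172 = 265 W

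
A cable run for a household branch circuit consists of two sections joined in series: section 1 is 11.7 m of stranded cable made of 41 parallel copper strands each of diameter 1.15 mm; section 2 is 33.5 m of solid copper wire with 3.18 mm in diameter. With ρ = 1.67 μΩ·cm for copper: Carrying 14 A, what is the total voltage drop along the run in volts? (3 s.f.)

ρ = 1.67 μΩ·cm = 1.67×10^-8 Ω·m
Section 1: A_strand = π(5.7500e-04)² = 1.039e-06 m²; R₁ = ρL/(N·A_s) = (1.67×10^-8)(11.7)/(41×1.039e-06) = 0.004588 Ω
Section 2: A = π(d/2)² = π(1.5900e-03 m)² = 7.942e-06 m²
R₂ = (1.67×10^-8)(33.5)/(7.942e-06) = 0.07044 Ω
R = R₁ + R₂ = 0.07503 Ω
V = IR = 14 × 0.07503 = 1.05 V

1.05 V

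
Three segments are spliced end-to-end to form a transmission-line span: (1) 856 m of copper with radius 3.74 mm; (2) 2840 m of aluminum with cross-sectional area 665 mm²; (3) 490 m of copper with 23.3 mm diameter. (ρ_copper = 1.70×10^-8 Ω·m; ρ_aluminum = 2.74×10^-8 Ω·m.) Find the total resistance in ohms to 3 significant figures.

0.468 Ω

Seg 1: A = πr² = π(3.7400e-03 m)² = 4.394e-05 m²
R_1 = (1.70×10^-8)(856)/(4.394e-05) = 0.3312 Ω
Seg 2: A = 665 mm² = 6.650e-04 m²
R_2 = (2.74×10^-8)(2840)/(6.650e-04) = 0.117 Ω
Seg 3: A = π(d/2)² = π(1.1650e-02 m)² = 4.264e-04 m²
R_3 = (1.70×10^-8)(490)/(4.264e-04) = 0.01954 Ω
R_total = R_1 + R_2 + R_3 = 0.468 Ω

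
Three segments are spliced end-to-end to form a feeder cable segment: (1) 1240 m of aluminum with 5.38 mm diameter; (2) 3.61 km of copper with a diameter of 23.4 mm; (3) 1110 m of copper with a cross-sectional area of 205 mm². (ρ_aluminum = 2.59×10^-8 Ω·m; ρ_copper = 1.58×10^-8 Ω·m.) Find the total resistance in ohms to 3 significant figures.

1.63 Ω

Seg 1: A = π(d/2)² = π(2.6900e-03 m)² = 2.273e-05 m²
R_1 = (2.59×10^-8)(1240)/(2.273e-05) = 1.413 Ω
Seg 2: A = π(d/2)² = π(1.1700e-02 m)² = 4.301e-04 m²
R_2 = (1.58×10^-8)(3610)/(4.301e-04) = 0.1326 Ω
Seg 3: A = 205 mm² = 2.050e-04 m²
R_3 = (1.58×10^-8)(1110)/(2.050e-04) = 0.08555 Ω
R_total = R_1 + R_2 + R_3 = 1.63 Ω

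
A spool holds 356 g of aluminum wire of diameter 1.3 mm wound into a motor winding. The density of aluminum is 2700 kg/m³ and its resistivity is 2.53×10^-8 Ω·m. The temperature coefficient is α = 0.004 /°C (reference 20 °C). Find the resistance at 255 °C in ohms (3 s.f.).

A = π(d/2)² = π(6.5000e-04 m)² = 1.3273e-06 m²
L = m/(density·A) = 0.356/(2700×1.3273e-06) = 99.34 m
R = ρL/A = (2.53×10^-8)(99.34)/(1.3273e-06) = 1.893 Ω
R(255 °C) = 1.893 × (1 + 0.004×235) = 3.67 Ω

3.67 Ω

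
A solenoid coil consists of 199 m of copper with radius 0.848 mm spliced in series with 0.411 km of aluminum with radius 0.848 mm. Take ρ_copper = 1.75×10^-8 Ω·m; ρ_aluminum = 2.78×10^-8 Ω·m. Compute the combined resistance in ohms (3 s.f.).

Segment 1: A = πr² = π(8.4800e-04 m)² = 2.259e-06 m²
R₁ = ρL/A = (1.75×10^-8)(199)/(2.259e-06) = 1.542 Ω
R₂ = (2.78×10^-8)(411)/(2.259e-06) = 5.058 Ω
R = R₁ + R₂ = 6.60 Ω

6.60 Ω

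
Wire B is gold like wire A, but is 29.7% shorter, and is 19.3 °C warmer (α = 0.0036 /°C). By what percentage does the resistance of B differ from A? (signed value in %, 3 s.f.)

R ∝ ρL/d² with ρ ∝ (1+αΔT), so R_B/R_A = (1 − 29.7/100) × (1 + 0.0036×19.3)
= 0.703 × 1.069 = 0.7518
(R_B − R_A)/R_A = 0.7518 − 1 = -24.8%

-24.8%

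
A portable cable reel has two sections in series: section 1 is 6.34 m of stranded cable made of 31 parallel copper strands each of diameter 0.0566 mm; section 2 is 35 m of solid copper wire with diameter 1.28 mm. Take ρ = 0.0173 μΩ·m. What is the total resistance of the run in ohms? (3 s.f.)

1.88 Ω

ρ = 0.0173 μΩ·m = 1.73×10^-8 Ω·m
Section 1: A_strand = π(2.8300e-05)² = 2.516e-09 m²; R₁ = ρL/(N·A_s) = (1.73×10^-8)(6.34)/(31×2.516e-09) = 1.406 Ω
Section 2: A = π(d/2)² = π(6.4000e-04 m)² = 1.287e-06 m²
R₂ = (1.73×10^-8)(35)/(1.287e-06) = 0.4705 Ω
R = R₁ + R₂ = 1.88 Ω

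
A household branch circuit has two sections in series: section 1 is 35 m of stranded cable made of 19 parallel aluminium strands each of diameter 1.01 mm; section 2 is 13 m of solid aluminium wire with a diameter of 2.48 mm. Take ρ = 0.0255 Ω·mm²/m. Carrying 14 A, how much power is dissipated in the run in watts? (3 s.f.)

24.9 W

ρ = 0.0255 Ω·mm²/m = 2.55×10^-8 Ω·m
Section 1: A_strand = π(5.0500e-04)² = 8.012e-07 m²; R₁ = ρL/(N·A_s) = (2.55×10^-8)(35)/(19×8.012e-07) = 0.05863 Ω
Section 2: A = π(d/2)² = π(1.2400e-03 m)² = 4.831e-06 m²
R₂ = (2.55×10^-8)(13)/(4.831e-06) = 0.06863 Ω
R = R₁ + R₂ = 0.1273 Ω
P = I²R = (14)² × 0.1273 = 24.9 W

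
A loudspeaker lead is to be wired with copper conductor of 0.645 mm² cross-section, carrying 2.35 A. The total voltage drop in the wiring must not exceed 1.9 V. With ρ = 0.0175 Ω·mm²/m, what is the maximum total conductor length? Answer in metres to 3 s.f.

ρ = 0.0175 Ω·mm²/m = 1.75×10^-8 Ω·m
A = 0.645 mm² = 6.450e-07 m²
L_max = V_max·A/(1·ρI) = (1.9)(6.450e-07)/(1.75×10^-8×2.35) = 29.8 m

29.8 m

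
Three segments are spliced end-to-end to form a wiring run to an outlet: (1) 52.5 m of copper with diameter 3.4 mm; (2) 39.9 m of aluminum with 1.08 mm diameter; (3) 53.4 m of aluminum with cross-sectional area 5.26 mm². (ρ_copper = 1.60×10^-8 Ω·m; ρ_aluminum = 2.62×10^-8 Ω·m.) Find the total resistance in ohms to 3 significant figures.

1.50 Ω

Seg 1: A = π(d/2)² = π(1.7000e-03 m)² = 9.079e-06 m²
R_1 = (1.60×10^-8)(52.5)/(9.079e-06) = 0.09252 Ω
Seg 2: A = π(d/2)² = π(5.4000e-04 m)² = 9.161e-07 m²
R_2 = (2.62×10^-8)(39.9)/(9.161e-07) = 1.141 Ω
Seg 3: A = 5.26 mm² = 5.260e-06 m²
R_3 = (2.62×10^-8)(53.4)/(5.260e-06) = 0.266 Ω
R_total = R_1 + R_2 + R_3 = 1.50 Ω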